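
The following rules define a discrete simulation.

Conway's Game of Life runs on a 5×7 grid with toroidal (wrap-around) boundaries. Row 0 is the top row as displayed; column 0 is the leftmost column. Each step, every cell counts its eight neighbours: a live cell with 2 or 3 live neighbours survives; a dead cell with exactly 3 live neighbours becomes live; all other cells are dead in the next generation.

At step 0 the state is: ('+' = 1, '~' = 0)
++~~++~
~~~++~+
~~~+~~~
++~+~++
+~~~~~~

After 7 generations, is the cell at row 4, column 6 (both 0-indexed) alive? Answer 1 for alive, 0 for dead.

k=0  ++~~++~
~~~++~+
~~~+~~~
++~+~++
+~~~~~~
k=1  ++~+++~
+~++~~+
~~~+~~~
+++~+~+
~~+~~~~
k=2  +~~~++~
+~~~~++
~~~~++~
+++~~~~
~~~~~~~
k=3  +~~~++~
+~~~~~~
~~~~++~
~+~~~~~
+~~~~~+
k=4  ++~~~+~
~~~~~~~
~~~~~~~
+~~~~++
++~~~++
k=5  ~+~~~+~
~~~~~~~
~~~~~~+
~+~~~+~
~~~~+~~
k=6  ~~~~~~~
~~~~~~~
~~~~~~~
~~~~~+~
~~~~++~
k=7  ~~~~~~~
~~~~~~~
~~~~~~~
~~~~++~
~~~~++~

0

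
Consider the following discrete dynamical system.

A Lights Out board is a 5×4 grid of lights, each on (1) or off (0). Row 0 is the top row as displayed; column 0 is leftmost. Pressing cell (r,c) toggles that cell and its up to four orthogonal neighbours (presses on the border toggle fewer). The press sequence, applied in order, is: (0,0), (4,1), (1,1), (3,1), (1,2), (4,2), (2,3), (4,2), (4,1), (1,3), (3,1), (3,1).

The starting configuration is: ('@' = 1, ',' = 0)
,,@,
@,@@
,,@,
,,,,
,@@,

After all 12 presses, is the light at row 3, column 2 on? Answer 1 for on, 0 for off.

step 0: ,,@,
@,@@
,,@,
,,,,
,@@,
step 1: @@@,
,,@@
,,@,
,,,,
,@@,
step 2: @@@,
,,@@
,,@,
,@,,
@,,,
step 3: @,@,
@@,@
,@@,
,@,,
@,,,
step 4: @,@,
@@,@
,,@,
@,@,
@@,,
step 5: @,,,
@,@,
,,,,
@,@,
@@,,
step 6: @,,,
@,@,
,,,,
@,,,
@,@@
step 7: @,,,
@,@@
,,@@
@,,@
@,@@
step 8: @,,,
@,@@
,,@@
@,@@
@@,,
step 9: @,,,
@,@@
,,@@
@@@@
,,@,
step 10: @,,@
@,,,
,,@,
@@@@
,,@,
step 11: @,,@
@,,,
,@@,
,,,@
,@@,
step 12: @,,@
@,,,
,,@,
@@@@
,,@,

1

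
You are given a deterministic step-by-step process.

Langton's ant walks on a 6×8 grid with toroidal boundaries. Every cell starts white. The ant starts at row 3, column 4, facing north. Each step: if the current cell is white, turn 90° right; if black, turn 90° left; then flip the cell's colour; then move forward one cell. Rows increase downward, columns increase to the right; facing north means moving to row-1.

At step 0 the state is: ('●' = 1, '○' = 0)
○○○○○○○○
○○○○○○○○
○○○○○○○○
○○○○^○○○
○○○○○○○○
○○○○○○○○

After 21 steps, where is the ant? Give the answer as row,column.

5,1

k=0  ○○○○○○○○
○○○○○○○○
○○○○○○○○
○○○○^○○○
○○○○○○○○
○○○○○○○○
k=1  ○○○○○○○○
○○○○○○○○
○○○○○○○○
○○○○●>○○
○○○○○○○○
○○○○○○○○
k=2  ○○○○○○○○
○○○○○○○○
○○○○○○○○
○○○○●●○○
○○○○○v○○
○○○○○○○○
k=3  ○○○○○○○○
○○○○○○○○
○○○○○○○○
○○○○●●○○
○○○○<●○○
○○○○○○○○
k=4  ○○○○○○○○
○○○○○○○○
○○○○○○○○
○○○○^●○○
○○○○●●○○
○○○○○○○○
k=5  ○○○○○○○○
○○○○○○○○
○○○○○○○○
○○○<○●○○
○○○○●●○○
○○○○○○○○
k=6  ○○○○○○○○
○○○○○○○○
○○○^○○○○
○○○●○●○○
○○○○●●○○
○○○○○○○○
k=7  ○○○○○○○○
○○○○○○○○
○○○●>○○○
○○○●○●○○
○○○○●●○○
○○○○○○○○
k=8  ○○○○○○○○
○○○○○○○○
○○○●●○○○
○○○●v●○○
○○○○●●○○
○○○○○○○○
k=9  ○○○○○○○○
○○○○○○○○
○○○●●○○○
○○○<●●○○
○○○○●●○○
○○○○○○○○
k=10  ○○○○○○○○
○○○○○○○○
○○○●●○○○
○○○○●●○○
○○○v●●○○
○○○○○○○○
k=11  ○○○○○○○○
○○○○○○○○
○○○●●○○○
○○○○●●○○
○○<●●●○○
○○○○○○○○
k=12  ○○○○○○○○
○○○○○○○○
○○○●●○○○
○○^○●●○○
○○●●●●○○
○○○○○○○○
k=13  ○○○○○○○○
○○○○○○○○
○○○●●○○○
○○●>●●○○
○○●●●●○○
○○○○○○○○
k=14  ○○○○○○○○
○○○○○○○○
○○○●●○○○
○○●●●●○○
○○●v●●○○
○○○○○○○○
k=15  ○○○○○○○○
○○○○○○○○
○○○●●○○○
○○●●●●○○
○○●○>●○○
○○○○○○○○
k=16  ○○○○○○○○
○○○○○○○○
○○○●●○○○
○○●●^●○○
○○●○○●○○
○○○○○○○○
k=17  ○○○○○○○○
○○○○○○○○
○○○●●○○○
○○●<○●○○
○○●○○●○○
○○○○○○○○
k=18  ○○○○○○○○
○○○○○○○○
○○○●●○○○
○○●○○●○○
○○●v○●○○
○○○○○○○○
k=19  ○○○○○○○○
○○○○○○○○
○○○●●○○○
○○●○○●○○
○○<●○●○○
○○○○○○○○
k=20  ○○○○○○○○
○○○○○○○○
○○○●●○○○
○○●○○●○○
○○○●○●○○
○○v○○○○○
k=21  ○○○○○○○○
○○○○○○○○
○○○●●○○○
○○●○○●○○
○○○●○●○○
○<●○○○○○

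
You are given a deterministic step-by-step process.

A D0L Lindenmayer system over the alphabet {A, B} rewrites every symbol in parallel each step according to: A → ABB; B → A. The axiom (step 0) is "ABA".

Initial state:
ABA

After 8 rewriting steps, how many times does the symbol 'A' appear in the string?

427

step 0: ABA
step 1: ABBAABB
step 2: ABBAAABBABBAA
step 3: ABBAAABBABBABBAAABBAAABBABB
step 4: ABBAAABBABBABBAAABBAAABBAAABBABBABBAAABBABBABBAAABBAA
step 5: ABBAAABBABBABBAAABBAAABBAAABBABBABBAAABBABBABBAAABBABBABBAAABBAAABBAAABBABBABBAAABBAAABBAAABBABBABBAAABBABB
step 6: ABBAAABBABBABBAAABBAAABBAAABBABBABBAAABBABBABBAAABBABBABBA…BBABBABBAAABBABBABBAAABBABBABBAAABBAAABBAAABBABBABBAAABBAA  (len 213)
step 7: ABBAAABBABBABBAAABBAAABBAAABBABBABBAAABBABBABBAAABBABBABBA…BABBABBAAABBABBABBAAABBABBABBAAABBAAABBAAABBABBABBAAABBABB  (len 427)
step 8: ABBAAABBABBABBAAABBAAABBAAABBABBABBAAABBABBABBAAABBABBABBA…BBABBABBAAABBABBABBAAABBABBABBAAABBAAABBAAABBABBABBAAABBAA  (len 853)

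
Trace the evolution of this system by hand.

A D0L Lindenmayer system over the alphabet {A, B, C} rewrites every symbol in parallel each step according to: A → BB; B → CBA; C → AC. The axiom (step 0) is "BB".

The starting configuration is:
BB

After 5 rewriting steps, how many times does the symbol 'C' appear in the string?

58

step 0: BB
step 1: CBACBA
step 2: ACCBABBACCBABB
step 3: BBACACCBABBCBACBABBACACCBABBCBACBA
step 4: CBACBABBACBBACACCBABBCBACBAACCBABBACCBABBCBACBABBACBBACACCBABBCBACBAACCBABBACCBABB
step 5: ACCBABBACCBABBCBACBABBACCBACBABBACBBACACCBABBCBACBAACCBABB…BABBCBACBAACCBABBACCBABBBBACACCBABBCBACBABBACACCBABBCBACBA  (len 198)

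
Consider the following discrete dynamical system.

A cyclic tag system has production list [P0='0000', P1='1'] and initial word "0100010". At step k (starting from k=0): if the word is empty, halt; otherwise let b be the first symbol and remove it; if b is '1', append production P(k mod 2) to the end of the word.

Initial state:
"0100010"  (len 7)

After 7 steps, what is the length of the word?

step 0: "0100010"  (len 7)
step 1: "100010"  (len 6)
step 2: "000101"  (len 6)
step 3: "00101"  (len 5)
step 4: "0101"  (len 4)
step 5: "101"  (len 3)
step 6: "011"  (len 3)
step 7: "11"  (len 2)

2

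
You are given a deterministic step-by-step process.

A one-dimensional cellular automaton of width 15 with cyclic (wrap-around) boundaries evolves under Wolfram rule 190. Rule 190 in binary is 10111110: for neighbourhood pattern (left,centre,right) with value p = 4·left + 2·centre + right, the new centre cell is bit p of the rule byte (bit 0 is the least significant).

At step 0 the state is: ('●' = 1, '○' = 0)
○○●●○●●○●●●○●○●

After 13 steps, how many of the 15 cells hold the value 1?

12

k=0  ○○●●○●●○●●●○●○●
k=1  ●●●○●●○●●●○●●●●
k=2  ●●○●●○●●●○●●●●●
k=3  ●○●●○●●●○●●●●●●
k=4  ○●●○●●●○●●●●●●●
k=5  ●●○●●●○●●●●●●●○
k=6  ●○●●●○●●●●●●●○●
k=7  ○●●●○●●●●●●●○●●
k=8  ●●●○●●●●●●●○●●○
k=9  ●●○●●●●●●●○●●○●
k=10  ●○●●●●●●●○●●○●●
k=11  ○●●●●●●●○●●○●●●
k=12  ●●●●●●●○●●○●●●○
k=13  ●●●●●●○●●○●●●○●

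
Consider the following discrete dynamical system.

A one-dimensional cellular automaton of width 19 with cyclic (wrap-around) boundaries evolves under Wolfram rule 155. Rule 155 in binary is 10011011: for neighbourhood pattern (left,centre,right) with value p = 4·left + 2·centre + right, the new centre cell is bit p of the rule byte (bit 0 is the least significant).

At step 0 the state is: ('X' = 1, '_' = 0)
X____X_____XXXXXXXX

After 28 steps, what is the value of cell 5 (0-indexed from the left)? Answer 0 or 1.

1

k=0  X____X_____XXXXXXXX
k=1  _XXXX_XXXXXXXXXXXXX
k=2  _XXX__XXXXXXXXXXXX_
k=3  XXX_XXXXXXXXXXXXX_X
k=4  XX__XXXXXXXXXXXX__X
k=5  X_XXXXXXXXXXXXX_XXX
k=6  __XXXXXXXXXXXX__XXX
k=7  XXXXXXXXXXXXX_XXXX_
k=8  XXXXXXXXXXXX__XXX__
k=9  XXXXXXXXXXX_XXXX_XX
k=10  XXXXXXXXXX__XXX__XX
k=11  XXXXXXXXX_XXXX_XXXX
k=12  XXXXXXXX__XXX__XXXX
k=13  XXXXXXX_XXXX_XXXXXX
k=14  XXXXXX__XXX__XXXXXX
k=15  XXXXX_XXXX_XXXXXXXX
k=16  XXXX__XXX__XXXXXXXX
k=17  XXX_XXXX_XXXXXXXXXX
k=18  XX__XXX__XXXXXXXXXX
k=19  X_XXXX_XXXXXXXXXXXX
k=20  __XXX__XXXXXXXXXXXX
k=21  XXXX_XXXXXXXXXXXXX_
k=22  XXX__XXXXXXXXXXXX__
k=23  XX_XXXXXXXXXXXXX_XX
k=24  X__XXXXXXXXXXXX__XX
k=25  _XXXXXXXXXXXXX_XXXX
k=26  _XXXXXXXXXXXX__XXX_
k=27  XXXXXXXXXXXX_XXXX_X
k=28  XXXXXXXXXXX__XXX__X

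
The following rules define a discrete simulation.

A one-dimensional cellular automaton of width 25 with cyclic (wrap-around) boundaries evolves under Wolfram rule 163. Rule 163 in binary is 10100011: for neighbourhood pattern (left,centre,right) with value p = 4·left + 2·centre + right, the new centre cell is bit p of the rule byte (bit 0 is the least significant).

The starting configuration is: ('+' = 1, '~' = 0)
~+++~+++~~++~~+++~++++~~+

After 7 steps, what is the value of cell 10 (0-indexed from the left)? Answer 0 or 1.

gen 0: ~+++~+++~~++~~+++~++++~~+
gen 1: +~+~+~+~~+~~~+~+~+~++~~+~
gen 2: ~+~+~+~~+~~++~+~+~+~~~+~+
gen 3: +~+~+~~+~~+~~+~+~+~~++~+~
gen 4: ~+~+~~+~~+~~+~+~+~~+~~+~+
gen 5: +~+~~+~~+~~+~+~+~~+~~+~+~
gen 6: ~+~~+~~+~~+~+~+~~+~~+~+~+
gen 7: +~~+~~+~~+~+~+~~+~~+~+~+~

0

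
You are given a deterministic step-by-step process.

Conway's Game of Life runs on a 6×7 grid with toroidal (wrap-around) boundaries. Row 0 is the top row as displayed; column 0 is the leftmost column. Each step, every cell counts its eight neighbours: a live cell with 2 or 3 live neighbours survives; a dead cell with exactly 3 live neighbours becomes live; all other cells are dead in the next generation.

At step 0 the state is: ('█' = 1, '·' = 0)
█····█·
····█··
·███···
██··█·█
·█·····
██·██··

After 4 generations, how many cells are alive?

2

0) █····█·
····█··
·███···
██··█·█
·█·····
██·██··
1) ██·█·██
·████··
·█████·
···█···
···████
███·█·█
2) ·······
·······
·█···█·
······█
·█····█
·······
3) ·······
·······
·······
·····██
█······
·······
4) ·······
·······
·······
······█
······█
·······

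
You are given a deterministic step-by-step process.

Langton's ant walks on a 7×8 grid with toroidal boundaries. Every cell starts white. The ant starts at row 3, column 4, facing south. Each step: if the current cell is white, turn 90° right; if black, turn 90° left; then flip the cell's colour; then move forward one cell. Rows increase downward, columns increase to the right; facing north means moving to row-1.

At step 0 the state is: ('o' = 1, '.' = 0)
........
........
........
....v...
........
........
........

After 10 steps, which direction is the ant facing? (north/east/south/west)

0) ........
........
........
....v...
........
........
........
1) ........
........
........
...<o...
........
........
........
2) ........
........
...^....
...oo...
........
........
........
3) ........
........
...o>...
...oo...
........
........
........
4) ........
........
...oo...
...ov...
........
........
........
5) ........
........
...oo...
...o.>..
........
........
........
6) ........
........
...oo...
...o.o..
.....v..
........
........
7) ........
........
...oo...
...o.o..
....<o..
........
........
8) ........
........
...oo...
...o^o..
....oo..
........
........
9) ........
........
...oo...
...oo>..
....oo..
........
........
10) ........
........
...oo^..
...oo...
....oo..
........
........

north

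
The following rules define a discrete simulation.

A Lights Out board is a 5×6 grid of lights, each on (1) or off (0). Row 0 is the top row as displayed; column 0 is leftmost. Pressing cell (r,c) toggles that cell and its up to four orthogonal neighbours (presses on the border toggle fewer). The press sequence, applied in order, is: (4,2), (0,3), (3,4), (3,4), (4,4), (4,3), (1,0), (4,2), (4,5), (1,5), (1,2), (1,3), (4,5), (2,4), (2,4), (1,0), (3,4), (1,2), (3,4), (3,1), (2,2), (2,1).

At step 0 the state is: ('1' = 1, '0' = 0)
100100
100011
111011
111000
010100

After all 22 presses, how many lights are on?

17

0) 100100
100011
111011
111000
010100
1) 100100
100011
111011
110000
001000
2) 101010
100111
111011
110000
001000
3) 101010
100111
111001
110111
001010
4) 101010
100111
111011
110000
001000
5) 101010
100111
111011
110010
001111
6) 101010
100111
111011
110110
000001
7) 001010
010111
011011
110110
000001
8) 001010
010111
011011
111110
011101
9) 001010
010111
011011
111111
011110
10) 001011
010100
011010
111111
011110
11) 000011
001000
010010
111111
011110
12) 000111
000110
010110
111111
011110
13) 000111
000110
010110
111110
011101
14) 000111
000100
010001
111100
011101
15) 000111
000110
010110
111110
011101
16) 100111
110110
110110
111110
011101
17) 100111
110110
110100
111001
011111
18) 101111
101010
111100
111001
011111
19) 101111
101010
111110
111110
011101
20) 101111
101010
101110
000110
001101
21) 101111
100010
110010
001110
001101
22) 101111
110010
001010
011110
001101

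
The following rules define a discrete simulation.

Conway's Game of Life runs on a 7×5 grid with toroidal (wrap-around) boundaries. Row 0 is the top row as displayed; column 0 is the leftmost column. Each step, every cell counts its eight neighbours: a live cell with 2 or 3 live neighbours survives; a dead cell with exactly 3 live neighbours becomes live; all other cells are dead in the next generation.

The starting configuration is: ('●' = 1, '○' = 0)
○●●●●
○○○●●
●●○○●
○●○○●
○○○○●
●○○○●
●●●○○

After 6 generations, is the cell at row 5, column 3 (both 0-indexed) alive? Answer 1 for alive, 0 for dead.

t=0: ○●●●●
○○○●●
●●○○●
○●○○●
○○○○●
●○○○●
●●●○○
t=1: ○○○○○
○○○○○
○●●○○
○●○●●
○○○●●
○○○●●
○○○○○
t=2: ○○○○○
○○○○○
●●●●○
○●○○●
○○○○○
○○○●●
○○○○○
t=3: ○○○○○
○●●○○
●●●●●
○●○●●
●○○●●
○○○○○
○○○○○
t=4: ○○○○○
○○○○●
○○○○○
○○○○○
●○●●○
○○○○●
○○○○○
t=5: ○○○○○
○○○○○
○○○○○
○○○○○
○○○●●
○○○●●
○○○○○
t=6: ○○○○○
○○○○○
○○○○○
○○○○○
○○○●●
○○○●●
○○○○○

1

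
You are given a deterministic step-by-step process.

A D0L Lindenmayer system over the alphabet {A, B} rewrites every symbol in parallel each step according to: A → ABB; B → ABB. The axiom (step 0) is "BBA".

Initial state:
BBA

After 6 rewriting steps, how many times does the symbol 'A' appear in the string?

729

t=0: BBA
t=1: ABBABBABB
t=2: ABBABBABBABBABBABBABBABBABB
t=3: ABBABBABBABBABBABBABBABBABBABBABBABBABBABBABBABBABBABBABBABBABBABBABBABBABBABBABB
t=4: ABBABBABBABBABBABBABBABBABBABBABBABBABBABBABBABBABBABBABBA…BABBABBABBABBABBABBABBABBABBABBABBABBABBABBABBABBABBABBABB  (len 243)
t=5: ABBABBABBABBABBABBABBABBABBABBABBABBABBABBABBABBABBABBABBA…BABBABBABBABBABBABBABBABBABBABBABBABBABBABBABBABBABBABBABB  (len 729)
t=6: ABBABBABBABBABBABBABBABBABBABBABBABBABBABBABBABBABBABBABBA…BABBABBABBABBABBABBABBABBABBABBABBABBABBABBABBABBABBABBABB  (len 2187)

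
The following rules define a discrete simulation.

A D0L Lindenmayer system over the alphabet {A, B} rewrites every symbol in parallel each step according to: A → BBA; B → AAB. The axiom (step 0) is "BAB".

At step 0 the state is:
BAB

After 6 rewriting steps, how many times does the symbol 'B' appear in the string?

1094

step 0: BAB
step 1: AABBBAAAB
step 2: BBABBAAABAABAABBBABBABBAAAB
step 3: AABAABBBAAABAABBBABBABBAAABBBABBAAABBBABBAAABAABAABBBAAABAABBBAAABAABBBABBABBAAAB
step 4: BBABBAAABBBABBAAABAABAABBBABBABBAAABBBABBAAABAABAABBBAAABA…BBBABBABBAAABBBABBAAABAABAABBBAAABAABBBAAABAABBBABBABBAAAB  (len 243)
step 5: AABAABBBAAABAABBBABBABBAAABAABAABBBAAABAABBBABBABBAAABBBAB…BBBABBABBAAABBBABBAAABAABAABBBAAABAABBBAAABAABBBABBABBAAAB  (len 729)
step 6: BBABBAAABBBABBAAABAABAABBBABBABBAAABBBABBAAABAABAABBBAAABA…BBBABBABBAAABBBABBAAABAABAABBBAAABAABBBAAABAABBBABBABBAAAB  (len 2187)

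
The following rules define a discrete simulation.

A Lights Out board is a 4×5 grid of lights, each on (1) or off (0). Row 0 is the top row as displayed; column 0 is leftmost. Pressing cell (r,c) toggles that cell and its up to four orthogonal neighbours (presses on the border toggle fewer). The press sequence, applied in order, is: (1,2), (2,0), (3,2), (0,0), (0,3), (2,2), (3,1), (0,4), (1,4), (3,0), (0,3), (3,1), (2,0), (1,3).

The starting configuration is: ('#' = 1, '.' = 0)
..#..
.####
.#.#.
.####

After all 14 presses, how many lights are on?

t=0: ..#..
.####
.#.#.
.####
t=1: .....
....#
.###.
.####
t=2: .....
#...#
#.##.
#####
t=3: .....
#...#
#..#.
#...#
t=4: ##...
....#
#..#.
#...#
t=5: #####
...##
#..#.
#...#
t=6: #####
..###
###..
#.#.#
t=7: #####
..###
#.#..
.#..#
t=8: ###..
..##.
#.#..
.#..#
t=9: ###.#
..#.#
#.#.#
.#..#
t=10: ###.#
..#.#
..#.#
#...#
t=11: ##.#.
..###
..#.#
#...#
t=12: ##.#.
..###
.##.#
.##.#
t=13: ##.#.
#.###
#.#.#
###.#
t=14: ##...
#....
#.###
###.#

11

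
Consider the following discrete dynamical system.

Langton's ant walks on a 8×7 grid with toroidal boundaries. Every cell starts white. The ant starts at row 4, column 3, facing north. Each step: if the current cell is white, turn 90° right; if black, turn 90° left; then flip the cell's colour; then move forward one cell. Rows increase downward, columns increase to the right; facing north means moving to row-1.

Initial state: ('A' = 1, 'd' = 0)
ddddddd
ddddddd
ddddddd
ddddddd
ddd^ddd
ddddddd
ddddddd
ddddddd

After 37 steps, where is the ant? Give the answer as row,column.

0) ddddddd
ddddddd
ddddddd
ddddddd
ddd^ddd
ddddddd
ddddddd
ddddddd
1) ddddddd
ddddddd
ddddddd
ddddddd
dddA>dd
ddddddd
ddddddd
ddddddd
2) ddddddd
ddddddd
ddddddd
ddddddd
dddAAdd
ddddvdd
ddddddd
ddddddd
3) ddddddd
ddddddd
ddddddd
ddddddd
dddAAdd
ddd<Add
ddddddd
ddddddd
4) ddddddd
ddddddd
ddddddd
ddddddd
ddd^Add
dddAAdd
ddddddd
ddddddd
5) ddddddd
ddddddd
ddddddd
ddddddd
dd<dAdd
dddAAdd
ddddddd
ddddddd
6) ddddddd
ddddddd
ddddddd
dd^dddd
ddAdAdd
dddAAdd
ddddddd
ddddddd
7) ddddddd
ddddddd
ddddddd
ddA>ddd
ddAdAdd
dddAAdd
ddddddd
ddddddd
8) ddddddd
ddddddd
ddddddd
ddAAddd
ddAvAdd
dddAAdd
ddddddd
ddddddd
9) ddddddd
ddddddd
ddddddd
ddAAddd
dd<AAdd
dddAAdd
ddddddd
ddddddd
10) ddddddd
ddddddd
ddddddd
ddAAddd
dddAAdd
ddvAAdd
ddddddd
ddddddd
11) ddddddd
ddddddd
ddddddd
ddAAddd
dddAAdd
d<AAAdd
ddddddd
ddddddd
12) ddddddd
ddddddd
ddddddd
ddAAddd
d^dAAdd
dAAAAdd
ddddddd
ddddddd
13) ddddddd
ddddddd
ddddddd
ddAAddd
dA>AAdd
dAAAAdd
ddddddd
ddddddd
14) ddddddd
ddddddd
ddddddd
ddAAddd
dAAAAdd
dAvAAdd
ddddddd
ddddddd
15) ddddddd
ddddddd
ddddddd
ddAAddd
dAAAAdd
dAd>Add
ddddddd
ddddddd
16) ddddddd
ddddddd
ddddddd
ddAAddd
dAA^Add
dAddAdd
ddddddd
ddddddd
17) ddddddd
ddddddd
ddddddd
ddAAddd
dA<dAdd
dAddAdd
ddddddd
ddddddd
18) ddddddd
ddddddd
ddddddd
ddAAddd
dAddAdd
dAvdAdd
ddddddd
ddddddd
19) ddddddd
ddddddd
ddddddd
ddAAddd
dAddAdd
d<AdAdd
ddddddd
ddddddd
20) ddddddd
ddddddd
ddddddd
ddAAddd
dAddAdd
ddAdAdd
dvddddd
ddddddd
21) ddddddd
ddddddd
ddddddd
ddAAddd
dAddAdd
ddAdAdd
<Addddd
ddddddd
22) ddddddd
ddddddd
ddddddd
ddAAddd
dAddAdd
^dAdAdd
AAddddd
ddddddd
23) ddddddd
ddddddd
ddddddd
ddAAddd
dAddAdd
A>AdAdd
AAddddd
ddddddd
24) ddddddd
ddddddd
ddddddd
ddAAddd
dAddAdd
AAAdAdd
Avddddd
ddddddd
25) ddddddd
ddddddd
ddddddd
ddAAddd
dAddAdd
AAAdAdd
Ad>dddd
ddddddd
26) ddddddd
ddddddd
ddddddd
ddAAddd
dAddAdd
AAAdAdd
AdAdddd
ddvdddd
27) ddddddd
ddddddd
ddddddd
ddAAddd
dAddAdd
AAAdAdd
AdAdddd
d<Adddd
28) ddddddd
ddddddd
ddddddd
ddAAddd
dAddAdd
AAAdAdd
A^Adddd
dAAdddd
29) ddddddd
ddddddd
ddddddd
ddAAddd
dAddAdd
AAAdAdd
AA>dddd
dAAdddd
30) ddddddd
ddddddd
ddddddd
ddAAddd
dAddAdd
AA^dAdd
AAddddd
dAAdddd
31) ddddddd
ddddddd
ddddddd
ddAAddd
dAddAdd
A<ddAdd
AAddddd
dAAdddd
32) ddddddd
ddddddd
ddddddd
ddAAddd
dAddAdd
AdddAdd
Avddddd
dAAdddd
33) ddddddd
ddddddd
ddddddd
ddAAddd
dAddAdd
AdddAdd
Ad>dddd
dAAdddd
34) ddddddd
ddddddd
ddddddd
ddAAddd
dAddAdd
AdddAdd
AdAdddd
dAvdddd
35) ddddddd
ddddddd
ddddddd
ddAAddd
dAddAdd
AdddAdd
AdAdddd
dAd>ddd
36) dddvddd
ddddddd
ddddddd
ddAAddd
dAddAdd
AdddAdd
AdAdddd
dAdAddd
37) dd<Addd
ddddddd
ddddddd
ddAAddd
dAddAdd
AdddAdd
AdAdddd
dAdAddd

0,2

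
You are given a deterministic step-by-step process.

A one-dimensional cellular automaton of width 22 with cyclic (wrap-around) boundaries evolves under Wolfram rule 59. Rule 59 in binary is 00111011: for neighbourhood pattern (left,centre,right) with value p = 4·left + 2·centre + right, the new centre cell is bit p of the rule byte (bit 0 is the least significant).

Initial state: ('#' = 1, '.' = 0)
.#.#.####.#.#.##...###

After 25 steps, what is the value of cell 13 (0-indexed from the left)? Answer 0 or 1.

1

gen 0: .#.#.####.#.#.##...###
gen 1: #.#.##...#.#.##.####..
gen 2: .#.##.###.#.##.##...##
gen 3: #.##.##..#.##.##.####.
gen 4: .##.##.##.##.##.##...#
gen 5: ##.##.##.##.##.##.###.
gen 6: #.##.##.##.##.##.##..#
gen 7: .##.##.##.##.##.##.###
gen 8: ##.##.##.##.##.##.##..
gen 9: #.##.##.##.##.##.##.##
gen 10: .##.##.##.##.##.##.##.
gen 11: ##.##.##.##.##.##.##.#
gen 12: ..##.##.##.##.##.##.##
gen 13: ###.##.##.##.##.##.##.
gen 14: #..##.##.##.##.##.##.#
gen 15: .###.##.##.##.##.##.##
gen 16: ##..##.##.##.##.##.##.
gen 17: #.###.##.##.##.##.##.#
gen 18: .##..##.##.##.##.##.##
gen 19: ##.###.##.##.##.##.##.
gen 20: #.##..##.##.##.##.##.#
gen 21: .##.###.##.##.##.##.##
gen 22: ##.##..##.##.##.##.##.
gen 23: #.##.###.##.##.##.##.#
gen 24: .##.##..##.##.##.##.##
gen 25: ##.##.###.##.##.##.##.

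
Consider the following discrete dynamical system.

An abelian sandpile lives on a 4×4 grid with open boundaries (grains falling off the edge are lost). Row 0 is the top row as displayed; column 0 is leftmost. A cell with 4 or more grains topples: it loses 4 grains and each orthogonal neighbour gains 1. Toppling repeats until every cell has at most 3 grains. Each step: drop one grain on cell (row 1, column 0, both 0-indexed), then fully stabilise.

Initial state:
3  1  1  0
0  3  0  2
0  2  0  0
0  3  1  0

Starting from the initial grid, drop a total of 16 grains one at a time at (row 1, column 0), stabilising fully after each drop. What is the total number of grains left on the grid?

0) 3  1  1  0
0  3  0  2
0  2  0  0
0  3  1  0
1) 3  1  1  0
1  3  0  2
0  2  0  0
0  3  1  0
2) 3  1  1  0
2  3  0  2
0  2  0  0
0  3  1  0
3) 3  1  1  0
3  3  0  2
0  2  0  0
0  3  1  0
4) 0  3  1  0
2  0  1  2
1  3  0  0
0  3  1  0
5) 0  3  1  0
3  0  1  2
1  3  0  0
0  3  1  0
6) 1  3  1  0
0  1  1  2
2  3  0  0
0  3  1  0
7) 1  3  1  0
1  1  1  2
2  3  0  0
0  3  1  0
8) 1  3  1  0
2  1  1  2
2  3  0  0
0  3  1  0
9) 1  3  1  0
3  1  1  2
2  3  0  0
0  3  1  0
10) 2  3  1  0
0  2  1  2
3  3  0  0
0  3  1  0
11) 2  3  1  0
1  2  1  2
3  3  0  0
0  3  1  0
12) 2  3  1  0
2  2  1  2
3  3  0  0
0  3  1  0
13) 2  3  1  0
3  2  1  2
3  3  0  0
0  3  1  0
14) 0  1  2  0
3  1  2  2
1  2  1  0
2  0  2  0
15) 1  1  2  0
0  2  2  2
2  2  1  0
2  0  2  0
16) 1  1  2  0
1  2  2  2
2  2  1  0
2  0  2  0

20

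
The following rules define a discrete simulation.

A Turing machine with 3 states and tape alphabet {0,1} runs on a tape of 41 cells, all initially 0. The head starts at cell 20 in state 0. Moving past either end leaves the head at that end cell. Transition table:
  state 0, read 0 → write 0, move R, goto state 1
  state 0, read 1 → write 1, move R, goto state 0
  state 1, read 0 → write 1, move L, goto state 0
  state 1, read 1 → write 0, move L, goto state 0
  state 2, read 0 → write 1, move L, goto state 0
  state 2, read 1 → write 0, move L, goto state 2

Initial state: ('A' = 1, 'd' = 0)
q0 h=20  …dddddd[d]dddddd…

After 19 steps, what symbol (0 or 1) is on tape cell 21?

1

k=0  q0 h=20  …dddddd[d]dddddd…
k=1  q1 h=21  …dddddd[d]dddddd…
k=2  q0 h=20  …dddddd[d]Addddd…
k=3  q1 h=21  …dddddd[A]dddddd…
k=4  q0 h=20  …dddddd[d]dddddd…
k=5  q1 h=21  …dddddd[d]dddddd…
k=6  q0 h=20  …dddddd[d]Addddd…
k=7  q1 h=21  …dddddd[A]dddddd…
k=8  q0 h=20  …dddddd[d]dddddd…
k=9  q1 h=21  …dddddd[d]dddddd…
k=10  q0 h=20  …dddddd[d]Addddd…
k=11  q1 h=21  …dddddd[A]dddddd…
k=12  q0 h=20  …dddddd[d]dddddd…
k=13  q1 h=21  …dddddd[d]dddddd…
k=14  q0 h=20  …dddddd[d]Addddd…
k=15  q1 h=21  …dddddd[A]dddddd…
k=16  q0 h=20  …dddddd[d]dddddd…
k=17  q1 h=21  …dddddd[d]dddddd…
k=18  q0 h=20  …dddddd[d]Addddd…
k=19  q1 h=21  …dddddd[A]dddddd…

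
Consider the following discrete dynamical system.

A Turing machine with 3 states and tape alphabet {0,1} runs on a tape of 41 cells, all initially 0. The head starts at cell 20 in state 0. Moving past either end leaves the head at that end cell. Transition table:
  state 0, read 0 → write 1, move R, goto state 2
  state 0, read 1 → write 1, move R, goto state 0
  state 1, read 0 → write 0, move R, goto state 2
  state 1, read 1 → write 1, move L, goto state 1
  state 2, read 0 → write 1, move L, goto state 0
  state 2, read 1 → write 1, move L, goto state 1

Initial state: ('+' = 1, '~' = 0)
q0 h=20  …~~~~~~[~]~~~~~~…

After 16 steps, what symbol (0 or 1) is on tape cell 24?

step 0: q0 h=20  …~~~~~~[~]~~~~~~…
step 1: q2 h=21  …~~~~~+[~]~~~~~~…
step 2: q0 h=20  …~~~~~~[+]+~~~~~…
step 3: q0 h=21  …~~~~~+[+]~~~~~~…
step 4: q0 h=22  …~~~~++[~]~~~~~~…
step 5: q2 h=23  …~~~+++[~]~~~~~~…
step 6: q0 h=22  …~~~~++[+]+~~~~~…
step 7: q0 h=23  …~~~+++[+]~~~~~~…
step 8: q0 h=24  …~~++++[~]~~~~~~…
step 9: q2 h=25  …~+++++[~]~~~~~~…
step 10: q0 h=24  …~~++++[+]+~~~~~…
step 11: q0 h=25  …~+++++[+]~~~~~~…
step 12: q0 h=26  …++++++[~]~~~~~~…
step 13: q2 h=27  …++++++[~]~~~~~~…
step 14: q0 h=26  …++++++[+]+~~~~~…
step 15: q0 h=27  …++++++[+]~~~~~~…
step 16: q0 h=28  …++++++[~]~~~~~~…

1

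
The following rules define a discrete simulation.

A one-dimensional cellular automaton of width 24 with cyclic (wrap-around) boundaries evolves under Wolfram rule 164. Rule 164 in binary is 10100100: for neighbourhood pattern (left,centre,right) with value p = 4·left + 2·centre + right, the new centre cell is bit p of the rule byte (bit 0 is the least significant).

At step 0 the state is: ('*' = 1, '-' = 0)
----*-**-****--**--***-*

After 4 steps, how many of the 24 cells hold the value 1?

0) ----*-**-****--**--***-*
1) ----**--*-**--------*-**
2) --------**----------**--
3) ------------------------
4) ------------------------

0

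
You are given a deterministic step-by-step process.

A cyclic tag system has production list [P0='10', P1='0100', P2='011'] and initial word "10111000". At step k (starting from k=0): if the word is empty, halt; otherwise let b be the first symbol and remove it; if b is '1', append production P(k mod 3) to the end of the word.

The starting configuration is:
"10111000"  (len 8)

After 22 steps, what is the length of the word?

gen 0: "10111000"  (len 8)
gen 1: "011100010"  (len 9)
gen 2: "11100010"  (len 8)
gen 3: "1100010011"  (len 10)
gen 4: "10001001110"  (len 11)
gen 5: "00010011100100"  (len 14)
gen 6: "0010011100100"  (len 13)
gen 7: "010011100100"  (len 12)
gen 8: "10011100100"  (len 11)
gen 9: "0011100100011"  (len 13)
gen 10: "011100100011"  (len 12)
gen 11: "11100100011"  (len 11)
gen 12: "1100100011011"  (len 13)
gen 13: "10010001101110"  (len 14)
gen 14: "00100011011100100"  (len 17)
gen 15: "0100011011100100"  (len 16)
gen 16: "100011011100100"  (len 15)
gen 17: "000110111001000100"  (len 18)
gen 18: "00110111001000100"  (len 17)
gen 19: "0110111001000100"  (len 16)
gen 20: "110111001000100"  (len 15)
gen 21: "10111001000100011"  (len 17)
gen 22: "011100100010001110"  (len 18)

18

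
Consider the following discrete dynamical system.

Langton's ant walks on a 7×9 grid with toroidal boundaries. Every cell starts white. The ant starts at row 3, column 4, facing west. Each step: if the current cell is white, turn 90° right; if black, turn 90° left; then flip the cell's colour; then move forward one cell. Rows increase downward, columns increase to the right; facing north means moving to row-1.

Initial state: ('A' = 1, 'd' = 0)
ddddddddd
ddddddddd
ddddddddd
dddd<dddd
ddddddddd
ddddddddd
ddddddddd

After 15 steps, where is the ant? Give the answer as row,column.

0) ddddddddd
ddddddddd
ddddddddd
dddd<dddd
ddddddddd
ddddddddd
ddddddddd
1) ddddddddd
ddddddddd
dddd^dddd
ddddAdddd
ddddddddd
ddddddddd
ddddddddd
2) ddddddddd
ddddddddd
ddddA>ddd
ddddAdddd
ddddddddd
ddddddddd
ddddddddd
3) ddddddddd
ddddddddd
ddddAAddd
ddddAvddd
ddddddddd
ddddddddd
ddddddddd
4) ddddddddd
ddddddddd
ddddAAddd
dddd<Addd
ddddddddd
ddddddddd
ddddddddd
5) ddddddddd
ddddddddd
ddddAAddd
dddddAddd
ddddvdddd
ddddddddd
ddddddddd
6) ddddddddd
ddddddddd
ddddAAddd
dddddAddd
ddd<Adddd
ddddddddd
ddddddddd
7) ddddddddd
ddddddddd
ddddAAddd
ddd^dAddd
dddAAdddd
ddddddddd
ddddddddd
8) ddddddddd
ddddddddd
ddddAAddd
dddA>Addd
dddAAdddd
ddddddddd
ddddddddd
9) ddddddddd
ddddddddd
ddddAAddd
dddAAAddd
dddAvdddd
ddddddddd
ddddddddd
10) ddddddddd
ddddddddd
ddddAAddd
dddAAAddd
dddAd>ddd
ddddddddd
ddddddddd
11) ddddddddd
ddddddddd
ddddAAddd
dddAAAddd
dddAdAddd
dddddvddd
ddddddddd
12) ddddddddd
ddddddddd
ddddAAddd
dddAAAddd
dddAdAddd
dddd<Addd
ddddddddd
13) ddddddddd
ddddddddd
ddddAAddd
dddAAAddd
dddA^Addd
ddddAAddd
ddddddddd
14) ddddddddd
ddddddddd
ddddAAddd
dddAAAddd
dddAA>ddd
ddddAAddd
ddddddddd
15) ddddddddd
ddddddddd
ddddAAddd
dddAA^ddd
dddAAdddd
ddddAAddd
ddddddddd

3,5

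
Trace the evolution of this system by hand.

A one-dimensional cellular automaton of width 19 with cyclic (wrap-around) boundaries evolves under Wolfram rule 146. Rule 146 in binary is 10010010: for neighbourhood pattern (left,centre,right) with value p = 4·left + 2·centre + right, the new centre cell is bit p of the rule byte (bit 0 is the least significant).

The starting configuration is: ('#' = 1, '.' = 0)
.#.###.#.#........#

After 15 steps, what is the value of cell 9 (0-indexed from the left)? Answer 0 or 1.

[0] .#.###.#.#........#
[1] ....#.....#......#.
[2] ...#.#...#.#....#.#
[3] #.#...#.#...#..#...
[4] ...#.#...#.#.##.#.#
[5] #.#...#.#..........
[6] ...#.#...#........#
[7] #.#...#.#.#......#.
[8] ...#.#.....#....#..
[9] ..#...#...#.#..#.#.
[10] .#.#.#.#.#...##...#
[11] ..........#.#..#.#.
[12] .........#...##...#
[13] #.......#.#.#..#.#.
[14] .#.....#.....##....
[15] #.#...#.#...#..#...

0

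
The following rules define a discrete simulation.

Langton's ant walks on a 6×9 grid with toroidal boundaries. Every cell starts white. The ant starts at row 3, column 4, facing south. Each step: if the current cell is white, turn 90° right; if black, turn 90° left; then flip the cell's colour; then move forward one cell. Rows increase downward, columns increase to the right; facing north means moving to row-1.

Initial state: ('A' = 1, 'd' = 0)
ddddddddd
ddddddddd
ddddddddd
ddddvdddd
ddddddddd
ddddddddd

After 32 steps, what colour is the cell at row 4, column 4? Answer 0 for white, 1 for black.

[0] ddddddddd
ddddddddd
ddddddddd
ddddvdddd
ddddddddd
ddddddddd
[1] ddddddddd
ddddddddd
ddddddddd
ddd<Adddd
ddddddddd
ddddddddd
[2] ddddddddd
ddddddddd
ddd^ddddd
dddAAdddd
ddddddddd
ddddddddd
[3] ddddddddd
ddddddddd
dddA>dddd
dddAAdddd
ddddddddd
ddddddddd
[4] ddddddddd
ddddddddd
dddAAdddd
dddAvdddd
ddddddddd
ddddddddd
[5] ddddddddd
ddddddddd
dddAAdddd
dddAd>ddd
ddddddddd
ddddddddd
[6] ddddddddd
ddddddddd
dddAAdddd
dddAdAddd
dddddvddd
ddddddddd
[7] ddddddddd
ddddddddd
dddAAdddd
dddAdAddd
dddd<Addd
ddddddddd
[8] ddddddddd
ddddddddd
dddAAdddd
dddA^Addd
ddddAAddd
ddddddddd
[9] ddddddddd
ddddddddd
dddAAdddd
dddAA>ddd
ddddAAddd
ddddddddd
[10] ddddddddd
ddddddddd
dddAA^ddd
dddAAdddd
ddddAAddd
ddddddddd
[11] ddddddddd
ddddddddd
dddAAA>dd
dddAAdddd
ddddAAddd
ddddddddd
[12] ddddddddd
ddddddddd
dddAAAAdd
dddAAdvdd
ddddAAddd
ddddddddd
[13] ddddddddd
ddddddddd
dddAAAAdd
dddAA<Add
ddddAAddd
ddddddddd
[14] ddddddddd
ddddddddd
dddAA^Add
dddAAAAdd
ddddAAddd
ddddddddd
[15] ddddddddd
ddddddddd
dddA<dAdd
dddAAAAdd
ddddAAddd
ddddddddd
[16] ddddddddd
ddddddddd
dddAddAdd
dddAvAAdd
ddddAAddd
ddddddddd
[17] ddddddddd
ddddddddd
dddAddAdd
dddAd>Add
ddddAAddd
ddddddddd
[18] ddddddddd
ddddddddd
dddAd^Add
dddAddAdd
ddddAAddd
ddddddddd
[19] ddddddddd
ddddddddd
dddAdA>dd
dddAddAdd
ddddAAddd
ddddddddd
[20] ddddddddd
dddddd^dd
dddAdAddd
dddAddAdd
ddddAAddd
ddddddddd
[21] ddddddddd
ddddddA>d
dddAdAddd
dddAddAdd
ddddAAddd
ddddddddd
[22] ddddddddd
ddddddAAd
dddAdAdvd
dddAddAdd
ddddAAddd
ddddddddd
[23] ddddddddd
ddddddAAd
dddAdA<Ad
dddAddAdd
ddddAAddd
ddddddddd
[24] ddddddddd
dddddd^Ad
dddAdAAAd
dddAddAdd
ddddAAddd
ddddddddd
[25] ddddddddd
ddddd<dAd
dddAdAAAd
dddAddAdd
ddddAAddd
ddddddddd
[26] ddddd^ddd
dddddAdAd
dddAdAAAd
dddAddAdd
ddddAAddd
ddddddddd
[27] dddddA>dd
dddddAdAd
dddAdAAAd
dddAddAdd
ddddAAddd
ddddddddd
[28] dddddAAdd
dddddAvAd
dddAdAAAd
dddAddAdd
ddddAAddd
ddddddddd
[29] dddddAAdd
ddddd<AAd
dddAdAAAd
dddAddAdd
ddddAAddd
ddddddddd
[30] dddddAAdd
ddddddAAd
dddAdvAAd
dddAddAdd
ddddAAddd
ddddddddd
[31] dddddAAdd
ddddddAAd
dddAdd>Ad
dddAddAdd
ddddAAddd
ddddddddd
[32] dddddAAdd
dddddd^Ad
dddAdddAd
dddAddAdd
ddddAAddd
ddddddddd

1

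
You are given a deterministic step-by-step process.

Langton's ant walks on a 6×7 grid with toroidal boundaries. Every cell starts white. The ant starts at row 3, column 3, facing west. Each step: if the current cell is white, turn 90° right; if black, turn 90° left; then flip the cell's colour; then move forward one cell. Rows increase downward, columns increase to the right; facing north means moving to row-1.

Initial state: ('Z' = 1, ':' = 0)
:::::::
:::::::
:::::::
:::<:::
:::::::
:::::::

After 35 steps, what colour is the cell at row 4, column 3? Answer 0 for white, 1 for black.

k=0  :::::::
:::::::
:::::::
:::<:::
:::::::
:::::::
k=1  :::::::
:::::::
:::^:::
:::Z:::
:::::::
:::::::
k=2  :::::::
:::::::
:::Z>::
:::Z:::
:::::::
:::::::
k=3  :::::::
:::::::
:::ZZ::
:::Zv::
:::::::
:::::::
k=4  :::::::
:::::::
:::ZZ::
:::<Z::
:::::::
:::::::
k=5  :::::::
:::::::
:::ZZ::
::::Z::
:::v:::
:::::::
k=6  :::::::
:::::::
:::ZZ::
::::Z::
::<Z:::
:::::::
k=7  :::::::
:::::::
:::ZZ::
::^:Z::
::ZZ:::
:::::::
k=8  :::::::
:::::::
:::ZZ::
::Z>Z::
::ZZ:::
:::::::
k=9  :::::::
:::::::
:::ZZ::
::ZZZ::
::Zv:::
:::::::
k=10  :::::::
:::::::
:::ZZ::
::ZZZ::
::Z:>::
:::::::
k=11  :::::::
:::::::
:::ZZ::
::ZZZ::
::Z:Z::
::::v::
k=12  :::::::
:::::::
:::ZZ::
::ZZZ::
::Z:Z::
:::<Z::
k=13  :::::::
:::::::
:::ZZ::
::ZZZ::
::Z^Z::
:::ZZ::
k=14  :::::::
:::::::
:::ZZ::
::ZZZ::
::ZZ>::
:::ZZ::
k=15  :::::::
:::::::
:::ZZ::
::ZZ^::
::ZZ:::
:::ZZ::
k=16  :::::::
:::::::
:::ZZ::
::Z<:::
::ZZ:::
:::ZZ::
k=17  :::::::
:::::::
:::ZZ::
::Z::::
::Zv:::
:::ZZ::
k=18  :::::::
:::::::
:::ZZ::
::Z::::
::Z:>::
:::ZZ::
k=19  :::::::
:::::::
:::ZZ::
::Z::::
::Z:Z::
:::Zv::
k=20  :::::::
:::::::
:::ZZ::
::Z::::
::Z:Z::
:::Z:>:
k=21  :::::v:
:::::::
:::ZZ::
::Z::::
::Z:Z::
:::Z:Z:
k=22  ::::<Z:
:::::::
:::ZZ::
::Z::::
::Z:Z::
:::Z:Z:
k=23  ::::ZZ:
:::::::
:::ZZ::
::Z::::
::Z:Z::
:::Z^Z:
k=24  ::::ZZ:
:::::::
:::ZZ::
::Z::::
::Z:Z::
:::ZZ>:
k=25  ::::ZZ:
:::::::
:::ZZ::
::Z::::
::Z:Z^:
:::ZZ::
k=26  ::::ZZ:
:::::::
:::ZZ::
::Z::::
::Z:ZZ>
:::ZZ::
k=27  ::::ZZ:
:::::::
:::ZZ::
::Z::::
::Z:ZZZ
:::ZZ:v
k=28  ::::ZZ:
:::::::
:::ZZ::
::Z::::
::Z:ZZZ
:::ZZ<Z
k=29  ::::ZZ:
:::::::
:::ZZ::
::Z::::
::Z:Z^Z
:::ZZZZ
k=30  ::::ZZ:
:::::::
:::ZZ::
::Z::::
::Z:<:Z
:::ZZZZ
k=31  ::::ZZ:
:::::::
:::ZZ::
::Z::::
::Z:::Z
:::ZvZZ
k=32  ::::ZZ:
:::::::
:::ZZ::
::Z::::
::Z:::Z
:::Z:>Z
k=33  ::::ZZ:
:::::::
:::ZZ::
::Z::::
::Z::^Z
:::Z::Z
k=34  ::::ZZ:
:::::::
:::ZZ::
::Z::::
::Z::Z>
:::Z::Z
k=35  ::::ZZ:
:::::::
:::ZZ::
::Z:::^
::Z::Z:
:::Z::Z

0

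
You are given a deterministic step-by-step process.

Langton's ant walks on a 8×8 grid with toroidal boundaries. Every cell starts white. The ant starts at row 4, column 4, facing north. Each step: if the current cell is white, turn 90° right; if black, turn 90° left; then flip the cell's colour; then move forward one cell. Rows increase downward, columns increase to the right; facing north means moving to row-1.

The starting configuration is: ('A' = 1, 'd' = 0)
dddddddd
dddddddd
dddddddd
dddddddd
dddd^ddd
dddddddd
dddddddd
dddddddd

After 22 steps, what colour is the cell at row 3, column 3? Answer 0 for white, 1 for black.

1

gen 0: dddddddd
dddddddd
dddddddd
dddddddd
dddd^ddd
dddddddd
dddddddd
dddddddd
gen 1: dddddddd
dddddddd
dddddddd
dddddddd
ddddA>dd
dddddddd
dddddddd
dddddddd
gen 2: dddddddd
dddddddd
dddddddd
dddddddd
ddddAAdd
dddddvdd
dddddddd
dddddddd
gen 3: dddddddd
dddddddd
dddddddd
dddddddd
ddddAAdd
dddd<Add
dddddddd
dddddddd
gen 4: dddddddd
dddddddd
dddddddd
dddddddd
dddd^Add
ddddAAdd
dddddddd
dddddddd
gen 5: dddddddd
dddddddd
dddddddd
dddddddd
ddd<dAdd
ddddAAdd
dddddddd
dddddddd
gen 6: dddddddd
dddddddd
dddddddd
ddd^dddd
dddAdAdd
ddddAAdd
dddddddd
dddddddd
gen 7: dddddddd
dddddddd
dddddddd
dddA>ddd
dddAdAdd
ddddAAdd
dddddddd
dddddddd
gen 8: dddddddd
dddddddd
dddddddd
dddAAddd
dddAvAdd
ddddAAdd
dddddddd
dddddddd
gen 9: dddddddd
dddddddd
dddddddd
dddAAddd
ddd<AAdd
ddddAAdd
dddddddd
dddddddd
gen 10: dddddddd
dddddddd
dddddddd
dddAAddd
ddddAAdd
dddvAAdd
dddddddd
dddddddd
gen 11: dddddddd
dddddddd
dddddddd
dddAAddd
ddddAAdd
dd<AAAdd
dddddddd
dddddddd
gen 12: dddddddd
dddddddd
dddddddd
dddAAddd
dd^dAAdd
ddAAAAdd
dddddddd
dddddddd
gen 13: dddddddd
dddddddd
dddddddd
dddAAddd
ddA>AAdd
ddAAAAdd
dddddddd
dddddddd
gen 14: dddddddd
dddddddd
dddddddd
dddAAddd
ddAAAAdd
ddAvAAdd
dddddddd
dddddddd
gen 15: dddddddd
dddddddd
dddddddd
dddAAddd
ddAAAAdd
ddAd>Add
dddddddd
dddddddd
gen 16: dddddddd
dddddddd
dddddddd
dddAAddd
ddAA^Add
ddAddAdd
dddddddd
dddddddd
gen 17: dddddddd
dddddddd
dddddddd
dddAAddd
ddA<dAdd
ddAddAdd
dddddddd
dddddddd
gen 18: dddddddd
dddddddd
dddddddd
dddAAddd
ddAddAdd
ddAvdAdd
dddddddd
dddddddd
gen 19: dddddddd
dddddddd
dddddddd
dddAAddd
ddAddAdd
dd<AdAdd
dddddddd
dddddddd
gen 20: dddddddd
dddddddd
dddddddd
dddAAddd
ddAddAdd
dddAdAdd
ddvddddd
dddddddd
gen 21: dddddddd
dddddddd
dddddddd
dddAAddd
ddAddAdd
dddAdAdd
d<Addddd
dddddddd
gen 22: dddddddd
dddddddd
dddddddd
dddAAddd
ddAddAdd
d^dAdAdd
dAAddddd
dddddddd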